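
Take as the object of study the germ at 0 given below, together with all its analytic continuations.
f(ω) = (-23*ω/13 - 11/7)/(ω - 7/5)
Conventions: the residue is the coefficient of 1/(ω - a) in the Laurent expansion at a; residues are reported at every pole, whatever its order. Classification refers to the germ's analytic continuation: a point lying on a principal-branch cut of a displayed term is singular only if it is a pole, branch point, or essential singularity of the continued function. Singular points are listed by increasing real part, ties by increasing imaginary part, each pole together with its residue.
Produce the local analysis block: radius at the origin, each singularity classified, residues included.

Denominator factor (ω - 7/5): pole of order 1 at 7/5, modulus 7/5.
The radius of convergence is the smallest modulus among the singular points: 7/5.
At the order-1 pole 7/5 set g(ω) = (ω - (7/5))*f(ω) = -23*ω/13 - 11/7.
Simple pole: residue = g(a) at a = 7/5, which is -1842/455.

Radius of convergence at 0: 7/5.
At 7/5: a pole of order 1; residue -1842/455.


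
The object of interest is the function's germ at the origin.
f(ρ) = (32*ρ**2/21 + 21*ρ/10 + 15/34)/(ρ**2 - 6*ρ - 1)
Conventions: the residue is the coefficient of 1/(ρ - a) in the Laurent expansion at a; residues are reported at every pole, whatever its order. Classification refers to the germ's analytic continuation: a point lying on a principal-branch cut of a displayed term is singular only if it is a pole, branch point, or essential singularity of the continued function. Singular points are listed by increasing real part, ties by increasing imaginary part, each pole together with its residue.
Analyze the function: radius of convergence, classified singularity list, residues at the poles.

Radius of convergence at 0: -3 + sqrt(10).
At 3 - sqrt(10): a pole of order 1; residue 787/140 - (63713/35700)*sqrt(10).
At 3 + sqrt(10): a pole of order 1; residue 787/140 + (63713/35700)*sqrt(10).

Denominator factor (ρ**2 - 6*ρ - 1): discriminant 40, real irrational roots 3 + sqrt(10) and 3 - sqrt(10); poles of order 1, moduli 3 + sqrt(10) and -3 + sqrt(10).
The radius of convergence is the smallest modulus among the singular points: -3 + sqrt(10).
The factor ρ**2 - 6*ρ - 1 splits as (ρ - a)(ρ - a') with a = 3 - sqrt(10), a' = 3 + sqrt(10). At the order-1 pole a set g(ρ) = (ρ - a)*f(ρ) = [32*ρ**2/21 + 21*ρ/10 + 15/34] / (ρ - a').
Simple pole: residue = g(a) at a = 3 - sqrt(10), which is 787/140 - (63713/35700)*sqrt(10).
The factor ρ**2 - 6*ρ - 1 splits as (ρ - a)(ρ - a') with a = 3 + sqrt(10), a' = 3 - sqrt(10). At the order-1 pole a set g(ρ) = (ρ - a)*f(ρ) = [32*ρ**2/21 + 21*ρ/10 + 15/34] / (ρ - a').
Simple pole: residue = g(a) at a = 3 + sqrt(10), which is 787/140 + (63713/35700)*sqrt(10).
List the singular points by increasing real part (a conjugate pair: the negative imaginary part first).


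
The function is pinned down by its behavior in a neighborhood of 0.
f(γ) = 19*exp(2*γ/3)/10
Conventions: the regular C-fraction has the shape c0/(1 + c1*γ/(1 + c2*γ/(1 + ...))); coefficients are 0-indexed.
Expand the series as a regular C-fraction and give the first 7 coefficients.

The regular C-fraction coefficients are [19/10, -2/3, 1/3, -1/9, 1/9, -1/15, 1/15].

Taylor coefficients (expand at 0): a_0 = 19/10, a_1 = 19/15, a_2 = 19/45, a_3 = 38/405, a_4 = 19/1215, a_5 = 38/18225, a_6 = 38/164025.
c0 = a_0 = 19/10. Peel one level at a time: if S = 1 + c*γ/S' with S'(0) = 1, then c is the γ-coefficient of S and S' = c*γ/(S - 1).
S_1 = c0/f = 1 + (-2/3)*γ + (2/9)*γ^2 + ...; c1 = -2/3.
S_2 = c1*γ/(S_1 - 1) = 1 + (1/3)*γ + (1/27)*γ^2 + ...; c2 = 1/3.
S_3 = c2*γ/(S_2 - 1) = 1 + (-1/9)*γ + (1/81)*γ^2 + ...; c3 = -1/9.
S_4 = c3*γ/(S_3 - 1) = 1 + (1/9)*γ + (1/135)*γ^2 + ...; c4 = 1/9.
S_5 = c4*γ/(S_4 - 1) = 1 + (-1/15)*γ + (1/225)*γ^2 + ...; c5 = -1/15.
S_6 = c5*γ/(S_5 - 1) = 1 + (1/15)*γ + ...; c6 = 1/15.


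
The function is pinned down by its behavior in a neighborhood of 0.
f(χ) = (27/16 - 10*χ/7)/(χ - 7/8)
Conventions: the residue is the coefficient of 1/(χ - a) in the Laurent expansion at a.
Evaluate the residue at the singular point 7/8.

At the order-1 pole 7/8 set g(χ) = (χ - (7/8))*f(χ) = 27/16 - 10*χ/7.
Simple pole: residue = g(a) at a = 7/8, which is 7/16.

The residue is 7/16.


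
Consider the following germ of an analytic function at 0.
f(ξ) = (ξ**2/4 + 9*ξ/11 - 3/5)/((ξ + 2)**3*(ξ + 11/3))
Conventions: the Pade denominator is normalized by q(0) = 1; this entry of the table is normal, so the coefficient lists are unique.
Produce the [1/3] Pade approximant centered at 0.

Taylor coefficients needed (expand at 0): a_0 = -9/440, a_1 = 621/9680, a_2 = -3471/42592, a_3 = 72009/937024, a_4 = -1282563/20614528.
Write the denominator as Q(ξ) = 1 + q1*ξ + q2*ξ^2 + q3*ξ^3. Requiring Q*f - P = O(ξ^5) with deg P <= 1 kills the coefficients of ξ^2..ξ^4 in Q*f:
  ξ^2: a_2 + q1*a_1 + q2*a_0 = 0, i.e. -3471/42592 + (621/9680)*q1 + (-9/440)*q2 = 0.
  ξ^3: a_3 + q1*a_2 + q2*a_1 + q3*a_0 = 0, i.e. 72009/937024 + (-3471/42592)*q1 + (621/9680)*q2 + (-9/440)*q3 = 0.
  ξ^4: a_4 + q1*a_3 + q2*a_2 + q3*a_1 = 0, i.e. -1282563/20614528 + (72009/937024)*q1 + (-3471/42592)*q2 + (621/9680)*q3 = 0.
Solving this linear system: q1 = 3841330/2534499, q2 = 2599945/3379332, q3 = 4002365/30413988.
The numerator is Q*f truncated at degree 1: P0 = a_0 = -9/440; P1 = a_1 + q1*a_0 = 8215561/247817680.

The Pade approximant has numerator coefficients [-9/440, 8215561/247817680]; denominator coefficients [1, 3841330/2534499, 2599945/3379332, 4002365/30413988].


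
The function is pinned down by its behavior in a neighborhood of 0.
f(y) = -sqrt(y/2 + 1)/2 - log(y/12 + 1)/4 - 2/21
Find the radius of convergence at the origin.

The radius of convergence is 2.

Branch term (-1/2)*sqrt(1 - y/(-2)): its argument vanishes at y = -2, a square-root branch point, modulus 2.
Branch term (-1/4)*log(1 - y/(-12)): its argument vanishes at y = -12, a logarithmic branch point, modulus 12.
The radius of convergence is the smallest modulus among the singular points: 2.


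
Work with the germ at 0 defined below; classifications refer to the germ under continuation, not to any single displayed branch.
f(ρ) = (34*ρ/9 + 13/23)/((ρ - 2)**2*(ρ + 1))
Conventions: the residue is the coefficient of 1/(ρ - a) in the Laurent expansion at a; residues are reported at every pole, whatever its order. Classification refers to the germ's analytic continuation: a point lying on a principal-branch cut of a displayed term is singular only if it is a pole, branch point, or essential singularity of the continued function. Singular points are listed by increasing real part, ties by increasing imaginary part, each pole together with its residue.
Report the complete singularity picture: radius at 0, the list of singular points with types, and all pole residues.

Denominator factor (ρ - 2)^2: pole of order 2 at 2, modulus 2.
Denominator factor (ρ + 1): pole of order 1 at -1, modulus 1.
The radius of convergence is the smallest modulus among the singular points: 1.
At the order-1 pole -1 set g(ρ) = (ρ - (-1))*f(ρ) = (34*ρ/9 + 13/23)/(ρ - 2)**2.
Simple pole: residue = g(a) at a = -1, which is -665/1863.
At the order-2 pole 2 set g(ρ) = (ρ - (2))^2*f(ρ) = (34*ρ/9 + 13/23)/(ρ + 1).
Order-2 pole: residue = g'(a); g'(2) = 665/1863, so the residue is 665/1863.
List the singular points by increasing real part (a conjugate pair: the negative imaginary part first).

Radius of convergence at 0: 1.
At -1: a pole of order 1; residue -665/1863.
At 2: a pole of order 2; residue 665/1863.


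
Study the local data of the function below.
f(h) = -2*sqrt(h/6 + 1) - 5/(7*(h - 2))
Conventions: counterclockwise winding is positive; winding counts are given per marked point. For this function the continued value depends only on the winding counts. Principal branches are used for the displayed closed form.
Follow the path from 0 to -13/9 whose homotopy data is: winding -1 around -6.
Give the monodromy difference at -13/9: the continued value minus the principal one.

Continued minus principal equals (2/9)*sqrt(246).

The rational part is single-valued and drops out of the difference; each branch term changes only by its own monodromy.
(-2)*sqrt(1 - h/(-6)): winding -1 is odd, the square root flips sign, contributing -2*(-2)*sqrt(1 - (-13/9)/(-6)) = -2*(-2)*sqrt(41/54) = (2/9)*sqrt(246).
Summing the contributions at h = -13/9 gives (2/9)*sqrt(246).


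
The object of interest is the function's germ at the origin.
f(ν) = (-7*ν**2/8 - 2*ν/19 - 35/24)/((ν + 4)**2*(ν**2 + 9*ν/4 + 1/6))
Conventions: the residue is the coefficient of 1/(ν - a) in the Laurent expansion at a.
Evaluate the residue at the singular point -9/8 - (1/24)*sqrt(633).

The factor ν**2 + 9*ν/4 + 1/6 splits as (ν - a)(ν - a') with a = -9/8 - (1/24)*sqrt(633), a' = -9/8 + (1/24)*sqrt(633). At the order-1 pole a set g(ν) = (ν - a)*f(ν) = [(-7*ν**2/8 - 2*ν/19 - 35/24)/(ν + 4)**2] / (ν - a').
Simple pole: residue = g(a) at a = -9/8 - (1/24)*sqrt(633), which is 10671/29584 + (1912947/118602256)*sqrt(633).

The residue is 10671/29584 + (1912947/118602256)*sqrt(633).


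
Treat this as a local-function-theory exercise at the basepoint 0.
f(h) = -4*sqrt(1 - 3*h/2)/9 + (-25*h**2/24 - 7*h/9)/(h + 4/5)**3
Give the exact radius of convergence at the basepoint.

Denominator factor (h + 4/5)^3: pole of order 3 at -4/5, modulus 4/5.
Branch term (-4/9)*sqrt(1 - h/(2/3)): its argument vanishes at h = 2/3, a square-root branch point, modulus 2/3.
The radius of convergence is the smallest modulus among the singular points: 2/3.

The radius of convergence is 2/3.


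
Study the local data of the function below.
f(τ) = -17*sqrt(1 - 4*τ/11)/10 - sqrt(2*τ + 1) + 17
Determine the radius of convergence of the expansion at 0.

The radius of convergence is 1/2.

Branch term (-17/10)*sqrt(1 - τ/(11/4)): its argument vanishes at τ = 11/4, a square-root branch point, modulus 11/4.
Branch term (-1)*sqrt(1 - τ/(-1/2)): its argument vanishes at τ = -1/2, a square-root branch point, modulus 1/2.
The radius of convergence is the smallest modulus among the singular points: 1/2.


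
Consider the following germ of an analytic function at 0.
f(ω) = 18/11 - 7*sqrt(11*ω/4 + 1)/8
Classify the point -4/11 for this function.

The term (-7/8)*sqrt(1 - ω/(-4/11)) has argument 1 - -4/11/(-4/11) = 0 at -4/11: a square-root (algebraic, two-sheeted) branch point; the remaining terms are analytic or single-valued there.

The point is an algebraic (square-root) branch point.


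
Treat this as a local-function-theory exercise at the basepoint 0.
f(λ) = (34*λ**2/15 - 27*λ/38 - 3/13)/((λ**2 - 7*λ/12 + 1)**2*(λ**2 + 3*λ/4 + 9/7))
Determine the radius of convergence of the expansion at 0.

Denominator factor (λ**2 + 3*λ/4 + 9/7): discriminant -513/112, complex-conjugate roots (-3/8) + ((3/56)*sqrt(399))*i and (-3/8) - ((3/56)*sqrt(399))*i; poles of order 1, moduli (3/7)*sqrt(7) and (3/7)*sqrt(7).
Denominator factor (λ**2 - 7*λ/12 + 1)^2: discriminant -527/144, complex-conjugate roots (7/24) + ((1/24)*sqrt(527))*i and (7/24) - ((1/24)*sqrt(527))*i; poles of order 2, moduli 1 and 1.
The radius of convergence is the smallest modulus among the singular points: 1.

The radius of convergence is 1.


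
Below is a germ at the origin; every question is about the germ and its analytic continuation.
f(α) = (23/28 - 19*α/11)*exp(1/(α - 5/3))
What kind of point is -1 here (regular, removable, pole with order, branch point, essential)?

The point is a regular point.

There is no denominator, hence no pole anywhere.
The essential point of exp(1/(α - (5/3))) is 5/3, not -1.
So the germ continues analytically to -1.


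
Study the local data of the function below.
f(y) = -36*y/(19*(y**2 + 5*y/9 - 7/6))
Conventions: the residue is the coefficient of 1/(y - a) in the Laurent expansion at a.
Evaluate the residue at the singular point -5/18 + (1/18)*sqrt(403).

The residue is -18/19 + (90/7657)*sqrt(403).

The factor y**2 + 5*y/9 - 7/6 splits as (y - a)(y - a') with a = -5/18 + (1/18)*sqrt(403), a' = -5/18 - (1/18)*sqrt(403). At the order-1 pole a set g(y) = (y - a)*f(y) = [-36*y/19] / (y - a').
Simple pole: residue = g(a) at a = -5/18 + (1/18)*sqrt(403), which is -18/19 + (90/7657)*sqrt(403).


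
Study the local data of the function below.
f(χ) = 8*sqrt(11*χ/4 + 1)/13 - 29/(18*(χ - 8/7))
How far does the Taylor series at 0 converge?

The radius of convergence is 4/11.

Denominator factor (χ - 8/7): pole of order 1 at 8/7, modulus 8/7.
Branch term (8/13)*sqrt(1 - χ/(-4/11)): its argument vanishes at χ = -4/11, a square-root branch point, modulus 4/11.
The radius of convergence is the smallest modulus among the singular points: 4/11.


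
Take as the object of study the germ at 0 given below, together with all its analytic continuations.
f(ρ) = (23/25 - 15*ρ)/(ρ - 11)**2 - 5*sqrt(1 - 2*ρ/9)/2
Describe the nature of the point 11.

The denominator factor ρ - 11 vanishes at 11 and appears to the power 2; the numerator there equals -4102/25, nonzero, and no other factor vanishes.
The branch terms are analytic at this point.
Hence a pole whose order is the multiplicity, 2.

The point is a pole of order 2.


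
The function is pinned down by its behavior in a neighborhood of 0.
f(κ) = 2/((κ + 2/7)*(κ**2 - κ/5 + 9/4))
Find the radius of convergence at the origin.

The radius of convergence is 2/7.

Denominator factor (κ**2 - κ/5 + 9/4): discriminant -224/25, complex-conjugate roots (1/10) + ((2/5)*sqrt(14))*i and (1/10) - ((2/5)*sqrt(14))*i; poles of order 1, moduli 3/2 and 3/2.
Denominator factor (κ + 2/7): pole of order 1 at -2/7, modulus 2/7.
The radius of convergence is the smallest modulus among the singular points: 2/7.


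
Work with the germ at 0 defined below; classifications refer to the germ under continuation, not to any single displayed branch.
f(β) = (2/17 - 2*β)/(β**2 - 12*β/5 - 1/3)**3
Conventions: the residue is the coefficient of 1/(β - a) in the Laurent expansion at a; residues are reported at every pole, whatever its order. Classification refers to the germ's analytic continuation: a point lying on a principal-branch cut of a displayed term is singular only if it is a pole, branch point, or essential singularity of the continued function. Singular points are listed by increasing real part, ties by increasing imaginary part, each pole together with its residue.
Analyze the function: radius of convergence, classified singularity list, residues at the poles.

Denominator factor (β**2 - 12*β/5 - 1/3)^3: discriminant 532/75, real irrational roots 6/5 + (1/15)*sqrt(399) and 6/5 - (1/15)*sqrt(399); poles of order 3, moduli 6/5 + (1/15)*sqrt(399) and -6/5 + (1/15)*sqrt(399).
The radius of convergence is the smallest modulus among the singular points: -6/5 + (1/15)*sqrt(399).
The factor β**2 - 12*β/5 - 1/3 splits as (β - a)(β - a') with a = 6/5 - (1/15)*sqrt(399), a' = 6/5 + (1/15)*sqrt(399). At the order-3 pole a set g(β) = (β - a)^3*f(β) = [2/17 - 2*β] / (β - a')^3.
Order-3 pole: residue = g''(a)/2; g''(6/5 - (1/15)*sqrt(399)) = (1636875/159979316)*sqrt(399), so the residue is (1636875/319958632)*sqrt(399).
The factor β**2 - 12*β/5 - 1/3 splits as (β - a)(β - a') with a = 6/5 + (1/15)*sqrt(399), a' = 6/5 - (1/15)*sqrt(399). At the order-3 pole a set g(β) = (β - a)^3*f(β) = [2/17 - 2*β] / (β - a')^3.
Order-3 pole: residue = g''(a)/2; g''(6/5 + (1/15)*sqrt(399)) = -(1636875/159979316)*sqrt(399), so the residue is -(1636875/319958632)*sqrt(399).
List the singular points by increasing real part (a conjugate pair: the negative imaginary part first).

Radius of convergence at 0: -6/5 + (1/15)*sqrt(399).
At 6/5 - (1/15)*sqrt(399): a pole of order 3; residue (1636875/319958632)*sqrt(399).
At 6/5 + (1/15)*sqrt(399): a pole of order 3; residue -(1636875/319958632)*sqrt(399).


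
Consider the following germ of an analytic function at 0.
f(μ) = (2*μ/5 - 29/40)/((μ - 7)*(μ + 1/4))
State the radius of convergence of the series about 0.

The radius of convergence is 1/4.

Denominator factor (μ + 1/4): pole of order 1 at -1/4, modulus 1/4.
Denominator factor (μ - 7): pole of order 1 at 7, modulus 7.
The radius of convergence is the smallest modulus among the singular points: 1/4.


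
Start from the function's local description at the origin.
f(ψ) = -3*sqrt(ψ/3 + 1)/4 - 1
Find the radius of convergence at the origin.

Branch term (-3/4)*sqrt(1 - ψ/(-3)): its argument vanishes at ψ = -3, a square-root branch point, modulus 3.
The radius of convergence is the smallest modulus among the singular points: 3.

The radius of convergence is 3.


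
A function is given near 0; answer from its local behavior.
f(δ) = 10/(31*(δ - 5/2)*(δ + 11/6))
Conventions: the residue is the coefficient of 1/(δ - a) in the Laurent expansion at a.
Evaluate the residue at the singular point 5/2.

At the order-1 pole 5/2 set g(δ) = (δ - (5/2))*f(δ) = 10/(31*(δ + 11/6)).
Simple pole: residue = g(a) at a = 5/2, which is 30/403.

The residue is 30/403.


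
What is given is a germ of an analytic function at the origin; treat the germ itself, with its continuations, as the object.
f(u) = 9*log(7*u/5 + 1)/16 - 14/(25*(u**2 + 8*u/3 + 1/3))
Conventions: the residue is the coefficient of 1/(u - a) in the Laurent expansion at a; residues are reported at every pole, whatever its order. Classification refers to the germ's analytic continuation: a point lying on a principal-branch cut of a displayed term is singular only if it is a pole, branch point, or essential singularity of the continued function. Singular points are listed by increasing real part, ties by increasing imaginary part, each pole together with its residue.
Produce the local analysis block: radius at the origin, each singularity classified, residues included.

Radius of convergence at 0: 4/3 - (1/3)*sqrt(13).
At -4/3 - (1/3)*sqrt(13): a pole of order 1; residue (21/325)*sqrt(13).
At -5/7: a logarithmic branch point.
At -4/3 + (1/3)*sqrt(13): a pole of order 1; residue -(21/325)*sqrt(13).

Denominator factor (u**2 + 8*u/3 + 1/3): discriminant 52/9, real irrational roots -4/3 + (1/3)*sqrt(13) and -4/3 - (1/3)*sqrt(13); poles of order 1, moduli 4/3 - (1/3)*sqrt(13) and 4/3 + (1/3)*sqrt(13).
Branch term (9/16)*log(1 - u/(-5/7)): its argument vanishes at u = -5/7, a logarithmic branch point, modulus 5/7.
The radius of convergence is the smallest modulus among the singular points: 4/3 - (1/3)*sqrt(13).
The branch term is analytic at -4/3 - (1/3)*sqrt(13) and contributes nothing to the residue; only the rational part matters.
The factor u**2 + 8*u/3 + 1/3 splits as (u - a)(u - a') with a = -4/3 - (1/3)*sqrt(13), a' = -4/3 + (1/3)*sqrt(13). At the order-1 pole a set g(u) = (u - a)*(rational part) = [-14/25] / (u - a').
Simple pole: residue = g(a) at a = -4/3 - (1/3)*sqrt(13), which is (21/325)*sqrt(13).
The branch term is analytic at -4/3 + (1/3)*sqrt(13) and contributes nothing to the residue; only the rational part matters.
The factor u**2 + 8*u/3 + 1/3 splits as (u - a)(u - a') with a = -4/3 + (1/3)*sqrt(13), a' = -4/3 - (1/3)*sqrt(13). At the order-1 pole a set g(u) = (u - a)*(rational part) = [-14/25] / (u - a').
Simple pole: residue = g(a) at a = -4/3 + (1/3)*sqrt(13), which is -(21/325)*sqrt(13).
List the singular points by increasing real part (a conjugate pair: the negative imaginary part first).


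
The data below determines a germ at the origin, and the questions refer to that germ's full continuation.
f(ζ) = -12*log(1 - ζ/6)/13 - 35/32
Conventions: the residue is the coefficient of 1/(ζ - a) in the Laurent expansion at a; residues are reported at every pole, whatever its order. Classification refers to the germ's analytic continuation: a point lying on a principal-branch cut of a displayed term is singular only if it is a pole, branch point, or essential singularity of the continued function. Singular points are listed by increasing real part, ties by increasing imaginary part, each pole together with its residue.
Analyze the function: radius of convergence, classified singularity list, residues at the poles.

Radius of convergence at 0: 6.
At 6: a logarithmic branch point.

Branch term (-12/13)*log(1 - ζ/(6)): its argument vanishes at ζ = 6, a logarithmic branch point, modulus 6.
The radius of convergence is the smallest modulus among the singular points: 6.


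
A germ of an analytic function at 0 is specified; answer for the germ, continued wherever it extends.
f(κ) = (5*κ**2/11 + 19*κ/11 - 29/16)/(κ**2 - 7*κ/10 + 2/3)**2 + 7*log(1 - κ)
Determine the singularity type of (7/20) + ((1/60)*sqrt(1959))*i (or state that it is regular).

The denominator factor κ**2 - 7*κ/10 + 2/3 vanishes at (7/20) + ((1/60)*sqrt(1959))*i and appears to the power 2; the numerator there equals (-739/528) + ((3/88)*sqrt(1959))*i, nonzero, and no other factor vanishes.
The branch terms are analytic at this point.
Hence a pole whose order is the multiplicity, 2.

The point is a pole of order 2.


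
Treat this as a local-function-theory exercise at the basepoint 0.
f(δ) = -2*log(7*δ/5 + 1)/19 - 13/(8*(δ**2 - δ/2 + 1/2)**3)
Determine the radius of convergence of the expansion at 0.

The radius of convergence is (1/2)*sqrt(2).

Denominator factor (δ**2 - δ/2 + 1/2)^3: discriminant -7/4, complex-conjugate roots (1/4) + ((1/4)*sqrt(7))*i and (1/4) - ((1/4)*sqrt(7))*i; poles of order 3, moduli (1/2)*sqrt(2) and (1/2)*sqrt(2).
Branch term (-2/19)*log(1 - δ/(-5/7)): its argument vanishes at δ = -5/7, a logarithmic branch point, modulus 5/7.
The radius of convergence is the smallest modulus among the singular points: (1/2)*sqrt(2).


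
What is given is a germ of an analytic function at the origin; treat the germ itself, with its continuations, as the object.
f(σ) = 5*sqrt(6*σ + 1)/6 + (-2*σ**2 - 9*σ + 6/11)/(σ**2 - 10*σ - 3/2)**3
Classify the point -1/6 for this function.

The term (5/6)*sqrt(1 - σ/(-1/6)) has argument 1 - -1/6/(-1/6) = 0 at -1/6: a square-root (algebraic, two-sheeted) branch point; the remaining terms are analytic or single-valued there.

The point is an algebraic (square-root) branch point.


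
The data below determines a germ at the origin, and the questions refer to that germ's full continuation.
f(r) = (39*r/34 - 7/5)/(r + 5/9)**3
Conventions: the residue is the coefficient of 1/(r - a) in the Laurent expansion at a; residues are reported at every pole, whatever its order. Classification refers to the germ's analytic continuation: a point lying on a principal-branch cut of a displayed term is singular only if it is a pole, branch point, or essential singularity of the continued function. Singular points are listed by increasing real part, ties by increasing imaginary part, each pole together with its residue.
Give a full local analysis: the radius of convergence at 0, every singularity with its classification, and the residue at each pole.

Denominator factor (r + 5/9)^3: pole of order 3 at -5/9, modulus 5/9.
The radius of convergence is the smallest modulus among the singular points: 5/9.
At the order-3 pole -5/9 set g(r) = (r - (-5/9))^3*f(r) = 39*r/34 - 7/5.
Order-3 pole: residue = g''(a)/2; g''(-5/9) = 0, so the residue is 0.

Radius of convergence at 0: 5/9.
At -5/9: a pole of order 3; residue 0.


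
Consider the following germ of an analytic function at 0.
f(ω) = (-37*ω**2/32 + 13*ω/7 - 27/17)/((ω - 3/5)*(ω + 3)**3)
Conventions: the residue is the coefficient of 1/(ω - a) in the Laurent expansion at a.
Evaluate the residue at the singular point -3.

At the order-3 pole -3 set g(ω) = (ω - (-3))^3*f(ω) = (-37*ω**2/32 + 13*ω/7 - 27/17)/(ω - 3/5).
Order-3 pole: residue = g''(a)/2; g''(-3) = 141245/3701376, so the residue is 141245/7402752.

The residue is 141245/7402752.


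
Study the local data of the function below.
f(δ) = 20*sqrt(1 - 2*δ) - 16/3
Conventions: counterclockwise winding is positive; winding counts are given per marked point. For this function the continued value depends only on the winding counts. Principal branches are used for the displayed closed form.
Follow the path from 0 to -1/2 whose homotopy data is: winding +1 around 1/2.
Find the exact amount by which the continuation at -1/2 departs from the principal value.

Continued minus principal equals -(40)*sqrt(2).

The rational part is single-valued and drops out of the difference; each branch term changes only by its own monodromy.
(20)*sqrt(1 - δ/(1/2)): winding +1 is odd, the square root flips sign, contributing -2*(20)*sqrt(1 - (-1/2)/(1/2)) = -2*(20)*sqrt(2) = -(40)*sqrt(2).
Summing the contributions at δ = -1/2 gives -(40)*sqrt(2).


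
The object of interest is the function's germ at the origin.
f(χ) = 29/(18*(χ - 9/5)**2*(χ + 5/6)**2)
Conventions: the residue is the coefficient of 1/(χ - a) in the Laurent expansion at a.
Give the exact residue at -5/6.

At the order-2 pole -5/6 set g(χ) = (χ - (-5/6))^2*f(χ) = 29/(18*(χ - 9/5)**2).
Order-2 pole: residue = g'(a); g'(-5/6) = 87000/493039, so the residue is 87000/493039.

The residue is 87000/493039.


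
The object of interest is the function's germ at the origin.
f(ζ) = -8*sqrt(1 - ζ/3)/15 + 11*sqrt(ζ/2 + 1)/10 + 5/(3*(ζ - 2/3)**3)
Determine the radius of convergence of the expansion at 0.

Denominator factor (ζ - 2/3)^3: pole of order 3 at 2/3, modulus 2/3.
Branch term (11/10)*sqrt(1 - ζ/(-2)): its argument vanishes at ζ = -2, a square-root branch point, modulus 2.
Branch term (-8/15)*sqrt(1 - ζ/(3)): its argument vanishes at ζ = 3, a square-root branch point, modulus 3.
The radius of convergence is the smallest modulus among the singular points: 2/3.

The radius of convergence is 2/3.


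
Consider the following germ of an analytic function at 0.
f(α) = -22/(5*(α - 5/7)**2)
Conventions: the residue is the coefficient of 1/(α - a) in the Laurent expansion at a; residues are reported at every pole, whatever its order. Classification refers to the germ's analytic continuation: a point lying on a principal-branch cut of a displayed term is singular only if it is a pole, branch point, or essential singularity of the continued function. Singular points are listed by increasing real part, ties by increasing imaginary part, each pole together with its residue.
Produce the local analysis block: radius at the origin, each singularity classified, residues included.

Radius of convergence at 0: 5/7.
At 5/7: a pole of order 2; residue 0.

Denominator factor (α - 5/7)^2: pole of order 2 at 5/7, modulus 5/7.
The radius of convergence is the smallest modulus among the singular points: 5/7.
At the order-2 pole 5/7 set g(α) = (α - (5/7))^2*f(α) = -22/5.
Order-2 pole: residue = g'(a); g'(5/7) = 0, so the residue is 0.


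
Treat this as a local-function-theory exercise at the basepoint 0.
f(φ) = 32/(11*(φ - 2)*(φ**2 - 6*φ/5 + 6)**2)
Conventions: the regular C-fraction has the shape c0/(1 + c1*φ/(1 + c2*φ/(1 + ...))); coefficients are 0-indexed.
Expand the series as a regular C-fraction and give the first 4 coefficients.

Taylor coefficients (expand at 0): a_0 = -4/99, a_1 = -2/55, a_2 = -71/7425, a_3 = 149/74250.
c0 = a_0 = -4/99. Peel one level at a time: if S = 1 + c*φ/S' with S'(0) = 1, then c is the φ-coefficient of S and S' = c*φ/(S - 1).
S_1 = c0/f = 1 + (-9/10)*φ + (43/75)*φ^2 + ...; c1 = -9/10.
S_2 = c1*φ/(S_1 - 1) = 1 + (86/135)*φ + (2266/18225)*φ^2 + ...; c2 = 86/135.
S_3 = c2*φ/(S_2 - 1) = 1 + (-1133/5805)*φ + ...; c3 = -1133/5805.

The regular C-fraction coefficients are [-4/99, -9/10, 86/135, -1133/5805].


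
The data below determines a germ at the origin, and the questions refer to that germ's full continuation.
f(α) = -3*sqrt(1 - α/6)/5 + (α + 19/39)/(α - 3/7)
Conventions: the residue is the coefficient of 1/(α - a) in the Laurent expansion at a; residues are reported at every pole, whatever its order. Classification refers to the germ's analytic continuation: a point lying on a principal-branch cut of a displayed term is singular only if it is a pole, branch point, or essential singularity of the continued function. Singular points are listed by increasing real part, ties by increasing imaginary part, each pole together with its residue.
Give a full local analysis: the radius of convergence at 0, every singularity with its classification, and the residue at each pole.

Denominator factor (α - 3/7): pole of order 1 at 3/7, modulus 3/7.
Branch term (-3/5)*sqrt(1 - α/(6)): its argument vanishes at α = 6, a square-root branch point, modulus 6.
The radius of convergence is the smallest modulus among the singular points: 3/7.
The branch term is analytic at 3/7 and contributes nothing to the residue; only the rational part matters.
At the order-1 pole 3/7 set g(α) = (α - (3/7))*(rational part) = α + 19/39.
Simple pole: residue = g(a) at a = 3/7, which is 250/273.
List the singular points by increasing real part (a conjugate pair: the negative imaginary part first).

Radius of convergence at 0: 3/7.
At 3/7: a pole of order 1; residue 250/273.
At 6: an algebraic (square-root) branch point.


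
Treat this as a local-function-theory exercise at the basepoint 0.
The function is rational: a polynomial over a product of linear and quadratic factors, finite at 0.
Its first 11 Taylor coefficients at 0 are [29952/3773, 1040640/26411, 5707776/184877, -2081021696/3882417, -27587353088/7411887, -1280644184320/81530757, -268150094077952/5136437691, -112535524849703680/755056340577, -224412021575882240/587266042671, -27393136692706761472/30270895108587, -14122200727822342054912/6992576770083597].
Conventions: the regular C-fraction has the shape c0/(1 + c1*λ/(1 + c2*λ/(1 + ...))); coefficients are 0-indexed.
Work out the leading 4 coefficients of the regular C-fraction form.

The regular C-fraction coefficients are [29952/3773, -1355/273, 1546177/369915, -149654627473/43996466535].

Taylor coefficients (read off): a_0 = 29952/3773, a_1 = 1040640/26411, a_2 = 5707776/184877, a_3 = -2081021696/3882417.
c0 = a_0 = 29952/3773. Peel one level at a time: if S = 1 + c*λ/S' with S'(0) = 1, then c is the λ-coefficient of S and S' = c*λ/(S - 1).
S_1 = c0/f = 1 + (-1355/273)*λ + (1546177/74529)*λ^2 + ...; c1 = -1355/273.
S_2 = c1*λ/(S_1 - 1) = 1 + (1546177/369915)*λ + (11511894421/809687025)*λ^2 + ...; c2 = 1546177/369915.
S_3 = c2*λ/(S_2 - 1) = 1 + (-149654627473/43996466535)*λ + ...; c3 = -149654627473/43996466535.


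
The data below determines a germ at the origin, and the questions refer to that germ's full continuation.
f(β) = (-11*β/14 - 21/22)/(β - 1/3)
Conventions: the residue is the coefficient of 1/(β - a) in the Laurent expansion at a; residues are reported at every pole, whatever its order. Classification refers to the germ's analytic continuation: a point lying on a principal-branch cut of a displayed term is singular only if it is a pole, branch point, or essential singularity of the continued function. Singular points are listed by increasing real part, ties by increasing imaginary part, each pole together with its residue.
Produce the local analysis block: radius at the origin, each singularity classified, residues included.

Radius of convergence at 0: 1/3.
At 1/3: a pole of order 1; residue -281/231.

Denominator factor (β - 1/3): pole of order 1 at 1/3, modulus 1/3.
The radius of convergence is the smallest modulus among the singular points: 1/3.
At the order-1 pole 1/3 set g(β) = (β - (1/3))*f(β) = -11*β/14 - 21/22.
Simple pole: residue = g(a) at a = 1/3, which is -281/231.


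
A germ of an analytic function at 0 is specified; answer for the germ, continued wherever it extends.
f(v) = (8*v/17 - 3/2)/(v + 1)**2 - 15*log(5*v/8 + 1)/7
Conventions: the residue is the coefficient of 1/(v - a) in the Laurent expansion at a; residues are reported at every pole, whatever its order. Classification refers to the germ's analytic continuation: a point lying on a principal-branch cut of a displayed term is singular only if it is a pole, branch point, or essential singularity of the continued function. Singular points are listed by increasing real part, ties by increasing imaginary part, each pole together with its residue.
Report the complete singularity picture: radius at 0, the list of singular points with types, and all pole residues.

Denominator factor (v + 1)^2: pole of order 2 at -1, modulus 1.
Branch term (-15/7)*log(1 - v/(-8/5)): its argument vanishes at v = -8/5, a logarithmic branch point, modulus 8/5.
The radius of convergence is the smallest modulus among the singular points: 1.
The branch term is analytic at -1 and contributes nothing to the residue; only the rational part matters.
At the order-2 pole -1 set g(v) = (v - (-1))^2*(rational part) = 8*v/17 - 3/2.
Order-2 pole: residue = g'(a); g'(-1) = 8/17, so the residue is 8/17.
List the singular points by increasing real part (a conjugate pair: the negative imaginary part first).

Radius of convergence at 0: 1.
At -8/5: a logarithmic branch point.
At -1: a pole of order 2; residue 8/17.


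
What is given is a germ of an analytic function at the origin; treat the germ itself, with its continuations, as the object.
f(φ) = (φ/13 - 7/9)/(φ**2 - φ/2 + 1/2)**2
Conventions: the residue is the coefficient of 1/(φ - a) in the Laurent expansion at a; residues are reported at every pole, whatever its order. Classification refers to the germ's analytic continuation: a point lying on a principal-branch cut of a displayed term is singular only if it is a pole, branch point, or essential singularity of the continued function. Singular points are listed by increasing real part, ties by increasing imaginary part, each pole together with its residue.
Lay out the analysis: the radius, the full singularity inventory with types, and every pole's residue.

Denominator factor (φ**2 - φ/2 + 1/2)^2: discriminant -7/4, complex-conjugate roots (1/4) + ((1/4)*sqrt(7))*i and (1/4) - ((1/4)*sqrt(7))*i; poles of order 2, moduli (1/2)*sqrt(2) and (1/2)*sqrt(2).
The radius of convergence is the smallest modulus among the singular points: (1/2)*sqrt(2).
The factor φ**2 - φ/2 + 1/2 splits as (φ - a)(φ - a') with a = (1/4) - ((1/4)*sqrt(7))*i, a' = (1/4) + ((1/4)*sqrt(7))*i. At the order-2 pole a set g(φ) = (φ - a)^2*f(φ) = [φ/13 - 7/9] / (φ - a')^2.
Order-2 pole: residue = g'(a); g'((1/4) - ((1/4)*sqrt(7))*i) = -((1420/5733)*sqrt(7))*i, so the residue is -((1420/5733)*sqrt(7))*i.
The factor φ**2 - φ/2 + 1/2 splits as (φ - a)(φ - a') with a = (1/4) + ((1/4)*sqrt(7))*i, a' = (1/4) - ((1/4)*sqrt(7))*i. At the order-2 pole a set g(φ) = (φ - a)^2*f(φ) = [φ/13 - 7/9] / (φ - a')^2.
Order-2 pole: residue = g'(a); g'((1/4) + ((1/4)*sqrt(7))*i) = ((1420/5733)*sqrt(7))*i, so the residue is ((1420/5733)*sqrt(7))*i.
List the singular points by increasing real part (a conjugate pair: the negative imaginary part first).

Radius of convergence at 0: (1/2)*sqrt(2).
At (1/4) - ((1/4)*sqrt(7))*i: a pole of order 2; residue -((1420/5733)*sqrt(7))*i.
At (1/4) + ((1/4)*sqrt(7))*i: a pole of order 2; residue ((1420/5733)*sqrt(7))*i.


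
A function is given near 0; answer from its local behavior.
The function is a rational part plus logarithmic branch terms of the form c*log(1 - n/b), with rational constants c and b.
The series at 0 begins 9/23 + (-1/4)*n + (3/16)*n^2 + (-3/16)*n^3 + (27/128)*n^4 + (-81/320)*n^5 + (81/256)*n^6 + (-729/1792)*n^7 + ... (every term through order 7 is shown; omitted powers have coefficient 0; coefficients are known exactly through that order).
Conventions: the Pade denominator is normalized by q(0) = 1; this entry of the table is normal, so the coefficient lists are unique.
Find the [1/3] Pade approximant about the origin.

Taylor coefficients needed (read off): a_0 = 9/23, a_1 = -1/4, a_2 = 3/16, a_3 = -3/16, a_4 = 27/128.
Write the denominator as Q(n) = 1 + q1*n + q2*n^2 + q3*n^3. Requiring Q*f - P = O(n^5) with deg P <= 1 kills the coefficients of n^2..n^4 in Q*f:
  n^2: a_2 + q1*a_1 + q2*a_0 = 0, i.e. 3/16 + (-1/4)*q1 + (9/23)*q2 = 0.
  n^3: a_3 + q1*a_2 + q2*a_1 + q3*a_0 = 0, i.e. -3/16 + (3/16)*q1 + (-1/4)*q2 + (9/23)*q3 = 0.
  n^4: a_4 + q1*a_3 + q2*a_2 + q3*a_1 = 0, i.e. 27/128 + (-3/16)*q1 + (3/16)*q2 + (-1/4)*q3 = 0.
Solving this linear system: q1 = 807/518, q2 = 2139/4144, q3 = 1035/16576.
The numerator is Q*f truncated at degree 1: P0 = a_0 = 9/23; P1 = a_1 + q1*a_0 = 8569/23828.

The Pade approximant has numerator coefficients [9/23, 8569/23828]; denominator coefficients [1, 807/518, 2139/4144, 1035/16576].


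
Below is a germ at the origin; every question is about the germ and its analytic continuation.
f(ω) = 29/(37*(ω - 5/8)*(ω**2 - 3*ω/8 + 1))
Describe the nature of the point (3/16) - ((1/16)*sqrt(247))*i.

The point is a pole of order 1.

The denominator factor ω**2 - 3*ω/8 + 1 vanishes at (3/16) - ((1/16)*sqrt(247))*i and appears to the power 1; the numerator there equals 29/37, nonzero, and no other factor vanishes.
Hence a pole whose order is the multiplicity, 1.


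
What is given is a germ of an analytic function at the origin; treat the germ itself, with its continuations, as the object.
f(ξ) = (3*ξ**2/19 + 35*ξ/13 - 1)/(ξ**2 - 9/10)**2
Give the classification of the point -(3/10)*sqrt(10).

The point is a pole of order 2.

The denominator factor ξ**2 - 9/10 vanishes at -(3/10)*sqrt(10) and appears to the power 2; the numerator there equals -163/190 - (21/26)*sqrt(10), nonzero, and no other factor vanishes.
Hence a pole whose order is the multiplicity, 2.


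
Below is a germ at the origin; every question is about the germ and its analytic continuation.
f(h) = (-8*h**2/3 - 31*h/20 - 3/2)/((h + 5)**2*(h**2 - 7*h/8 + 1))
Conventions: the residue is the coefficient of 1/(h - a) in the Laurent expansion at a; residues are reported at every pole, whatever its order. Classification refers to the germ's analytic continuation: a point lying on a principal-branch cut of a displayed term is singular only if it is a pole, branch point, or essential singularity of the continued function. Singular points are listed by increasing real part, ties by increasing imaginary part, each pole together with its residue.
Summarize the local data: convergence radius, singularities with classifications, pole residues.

Radius of convergence at 0: 1.
At -5: a pole of order 2; residue 33884/295245.
At (7/16) - ((3/16)*sqrt(23))*i: a pole of order 1; residue (-16942/295245) - ((42202/6790635)*sqrt(23))*i.
At (7/16) + ((3/16)*sqrt(23))*i: a pole of order 1; residue (-16942/295245) + ((42202/6790635)*sqrt(23))*i.

Denominator factor (h**2 - 7*h/8 + 1): discriminant -207/64, complex-conjugate roots (7/16) + ((3/16)*sqrt(23))*i and (7/16) - ((3/16)*sqrt(23))*i; poles of order 1, moduli 1 and 1.
Denominator factor (h + 5)^2: pole of order 2 at -5, modulus 5.
The radius of convergence is the smallest modulus among the singular points: 1.
At the order-2 pole -5 set g(h) = (h - (-5))^2*f(h) = (-8*h**2/3 - 31*h/20 - 3/2)/(h**2 - 7*h/8 + 1).
Order-2 pole: residue = g'(a); g'(-5) = 33884/295245, so the residue is 33884/295245.
The factor h**2 - 7*h/8 + 1 splits as (h - a)(h - a') with a = (7/16) - ((3/16)*sqrt(23))*i, a' = (7/16) + ((3/16)*sqrt(23))*i. At the order-1 pole a set g(h) = (h - a)*f(h) = [(-8*h**2/3 - 31*h/20 - 3/2)/(h + 5)**2] / (h - a').
Simple pole: residue = g(a) at a = (7/16) - ((3/16)*sqrt(23))*i, which is (-16942/295245) - ((42202/6790635)*sqrt(23))*i.
The factor h**2 - 7*h/8 + 1 splits as (h - a)(h - a') with a = (7/16) + ((3/16)*sqrt(23))*i, a' = (7/16) - ((3/16)*sqrt(23))*i. At the order-1 pole a set g(h) = (h - a)*f(h) = [(-8*h**2/3 - 31*h/20 - 3/2)/(h + 5)**2] / (h - a').
Simple pole: residue = g(a) at a = (7/16) + ((3/16)*sqrt(23))*i, which is (-16942/295245) + ((42202/6790635)*sqrt(23))*i.
List the singular points by increasing real part (a conjugate pair: the negative imaginary part first).


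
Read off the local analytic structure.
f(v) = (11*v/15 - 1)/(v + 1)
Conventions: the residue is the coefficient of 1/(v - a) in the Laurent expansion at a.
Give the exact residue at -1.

The residue is -26/15.

At the order-1 pole -1 set g(v) = (v - (-1))*f(v) = 11*v/15 - 1.
Simple pole: residue = g(a) at a = -1, which is -26/15.


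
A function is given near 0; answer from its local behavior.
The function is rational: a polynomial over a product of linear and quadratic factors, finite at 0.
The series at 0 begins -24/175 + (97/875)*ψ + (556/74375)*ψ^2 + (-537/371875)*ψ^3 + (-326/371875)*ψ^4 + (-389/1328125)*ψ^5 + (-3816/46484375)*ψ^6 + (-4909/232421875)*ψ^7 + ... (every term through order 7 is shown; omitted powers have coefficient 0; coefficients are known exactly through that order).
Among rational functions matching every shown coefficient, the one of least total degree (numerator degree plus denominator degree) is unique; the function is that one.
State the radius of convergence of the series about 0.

The radius of convergence is 5.

No rational of total degree below 4 reproduces all 8 coefficients; solving the [2/2] Pade equations on them gives f(ψ) = (-18*ψ**2/17 + 29*ψ/7 - 24/7)/(ψ - 5)**2, whose expansion matches every shown term.
Denominator factor (ψ - 5)^2: pole of order 2 at 5, modulus 5.
The radius of convergence is the smallest modulus among the singular points: 5.
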